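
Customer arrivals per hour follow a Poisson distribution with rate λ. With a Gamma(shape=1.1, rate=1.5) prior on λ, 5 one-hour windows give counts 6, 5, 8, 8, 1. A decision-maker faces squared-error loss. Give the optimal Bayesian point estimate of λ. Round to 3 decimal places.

Σ counts = 28. Posterior: Gamma(shape = 1.1+28 = 29.1, rate = 1.5+5 = 6.5).
Mode = (α−1)/β = 28.1/6.5 = 4.323.
Mean = α/β = 29.1/6.5 = 4.477.
Squared-error loss ⇒ the optimal estimator is the posterior mean.

4.477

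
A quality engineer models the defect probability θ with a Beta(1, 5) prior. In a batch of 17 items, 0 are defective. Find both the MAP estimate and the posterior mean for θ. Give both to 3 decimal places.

Posterior: Beta(1+0, 5+17) = Beta(1, 22).
Since α = 1 ≤ 1 and β > 1, the Beta density is monotone decreasing on [0,1]; the mode is at 0.
Mean = 1/(1+22) = 0.043.
Right-skewed posterior ⇒ mode < mean.

MAP = 0.000; posterior mean = 0.043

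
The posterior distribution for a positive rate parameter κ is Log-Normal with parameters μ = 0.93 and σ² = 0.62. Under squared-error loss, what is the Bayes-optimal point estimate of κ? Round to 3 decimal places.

Mode = exp(μ − σ²) = exp(0.31) = 1.363.
Mean = exp(μ + σ²/2) = exp(1.240) = 3.456.
Squared-error loss ⇒ the optimal estimator is the posterior mean.

3.456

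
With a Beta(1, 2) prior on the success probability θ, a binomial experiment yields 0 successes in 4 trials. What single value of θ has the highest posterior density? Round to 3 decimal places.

Posterior: Beta(1+0, 2+4) = Beta(1, 6).
Since α = 1 ≤ 1 and β > 1, the Beta density is monotone decreasing on [0,1]; the mode is at 0.
Mean = 1/(1+6) = 0.143.
This is the posterior mode — the MAP estimate.

0.000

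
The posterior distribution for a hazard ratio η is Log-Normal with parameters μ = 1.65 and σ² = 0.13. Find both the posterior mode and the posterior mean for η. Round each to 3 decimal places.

MAP = 4.572, posterior mean = 5.557

Mode = exp(μ − σ²) = exp(1.52) = 4.572.
Mean = exp(μ + σ²/2) = exp(1.715) = 5.557.
The mean is pulled above the mode by the posterior's right skew.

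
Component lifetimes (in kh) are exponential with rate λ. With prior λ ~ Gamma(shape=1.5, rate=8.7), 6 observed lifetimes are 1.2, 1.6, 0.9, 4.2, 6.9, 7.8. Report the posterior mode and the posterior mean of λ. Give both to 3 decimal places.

Σ times = 22.6. Posterior: Gamma(shape = 1.5+6 = 7.5, rate = 8.7+22.6 = 31.3).
Mode = (α−1)/β = 6.5/31.3 = 0.208.
Mean = α/β = 7.5/31.3 = 0.240.

posterior mode = 0.208, posterior mean = 0.240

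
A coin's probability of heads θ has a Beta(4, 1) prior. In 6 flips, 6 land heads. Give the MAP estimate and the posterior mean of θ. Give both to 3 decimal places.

Posterior: Beta(4+6, 1+0) = Beta(10, 1).
Since β = 1 ≤ 1 and α > 1, the Beta density is monotone increasing on [0,1]; the mode is at 1.
Mean = 10/(10+1) = 0.909.
The mean is pulled below the mode by the posterior's left skew.

MAP = 1.000; posterior mean = 0.909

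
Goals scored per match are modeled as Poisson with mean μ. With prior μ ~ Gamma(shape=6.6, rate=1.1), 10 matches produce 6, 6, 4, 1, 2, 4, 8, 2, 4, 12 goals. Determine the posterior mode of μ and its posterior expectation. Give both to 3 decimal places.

Σ counts = 49. Posterior: Gamma(shape = 6.6+49 = 55.6, rate = 1.1+10 = 11.1).
Mode = (α−1)/β = 54.6/11.1 = 4.919.
Mean = α/β = 55.6/11.1 = 5.009.
The posterior is right-skewed, so the mean exceeds the mode.

MAP: 4.919. Posterior mean: 5.009.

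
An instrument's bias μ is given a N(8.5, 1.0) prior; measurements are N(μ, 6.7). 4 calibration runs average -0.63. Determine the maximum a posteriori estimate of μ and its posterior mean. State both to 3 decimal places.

Posterior for μ is Normal. Precision-weighted mean: (1/1.0·8.5 + 4/6.7·-0.63) / (1/1.0 + 4/6.7) = 5.087.
A Normal posterior is symmetric, so mode = mean.

MAP = 5.087, posterior mean = 5.087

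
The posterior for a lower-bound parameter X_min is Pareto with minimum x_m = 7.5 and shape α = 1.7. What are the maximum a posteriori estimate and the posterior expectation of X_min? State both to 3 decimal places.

X_min_MAP = 7.500, E[X_min|data] = 18.214

The Pareto density is strictly decreasing on [x_m, ∞), so the mode is x_m = 7.500.
Mean = α·x_m/(α−1) = 1.7·7.5/0.7 = 18.214.
The posterior is right-skewed, so the mean exceeds the mode.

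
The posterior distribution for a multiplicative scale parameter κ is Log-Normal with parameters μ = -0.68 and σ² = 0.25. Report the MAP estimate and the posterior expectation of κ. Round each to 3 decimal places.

MAP estimate = 0.395, posterior expectation = 0.574

Mode = exp(μ − σ²) = exp(-0.93) = 0.395.
Mean = exp(μ + σ²/2) = exp(-0.555) = 0.574.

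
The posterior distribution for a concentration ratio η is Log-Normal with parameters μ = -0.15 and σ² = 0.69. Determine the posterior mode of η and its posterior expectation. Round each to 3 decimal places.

Mode = exp(μ − σ²) = exp(-0.84) = 0.432.
Mean = exp(μ + σ²/2) = exp(0.195) = 1.215.
Mean > mode: the posterior has a right tail.

MAP: 0.432. Posterior mean: 1.215.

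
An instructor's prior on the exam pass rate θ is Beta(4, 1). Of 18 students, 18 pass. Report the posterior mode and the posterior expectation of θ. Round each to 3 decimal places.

Posterior: Beta(4+18, 1+0) = Beta(22, 1).
Since β = 1 ≤ 1 and α > 1, the Beta density is monotone increasing on [0,1]; the mode is at 1.
Mean = 22/(22+1) = 0.957.

posterior mode = 1.000, posterior expectation = 0.957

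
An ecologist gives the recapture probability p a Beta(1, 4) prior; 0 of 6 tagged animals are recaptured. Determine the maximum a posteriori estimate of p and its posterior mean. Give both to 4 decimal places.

Posterior: Beta(1+0, 4+6) = Beta(1, 10).
Since α = 1 ≤ 1 and β > 1, the Beta density is monotone decreasing on [0,1]; the mode is at 0.
Mean = 1/(1+10) = 0.0909.

MAP: 0.0000. Posterior mean: 0.0909.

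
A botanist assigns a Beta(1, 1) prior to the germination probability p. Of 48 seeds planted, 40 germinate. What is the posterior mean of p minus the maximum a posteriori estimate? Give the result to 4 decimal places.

Posterior: Beta(1+40, 1+8) = Beta(41, 9).
Mode = (41−1)/(41+9−2) = 40/48 = 0.8333.
With a flat prior the MAP equals the MLE, 40/48.
Mean = 41/(41+9) = 41/50 = 0.8200.
Difference = 0.8200 − 0.8333 = -0.0133.

-0.0133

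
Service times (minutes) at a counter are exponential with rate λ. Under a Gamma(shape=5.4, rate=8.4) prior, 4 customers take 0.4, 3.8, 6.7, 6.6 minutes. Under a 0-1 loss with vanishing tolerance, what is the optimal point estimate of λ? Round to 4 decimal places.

0.3243

Σ times = 17.5. Posterior: Gamma(shape = 5.4+4 = 9.4, rate = 8.4+17.5 = 25.9).
Mode = (α−1)/β = 8.4/25.9 = 0.3243.
Mean = α/β = 9.4/25.9 = 0.3629.
This is the posterior mode — the MAP estimate.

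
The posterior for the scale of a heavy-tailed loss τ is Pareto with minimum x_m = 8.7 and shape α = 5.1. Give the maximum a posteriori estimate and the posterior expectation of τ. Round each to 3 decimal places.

MAP = 8.700, posterior mean = 10.822

The Pareto density is strictly decreasing on [x_m, ∞), so the mode is x_m = 8.700.
Mean = α·x_m/(α−1) = 5.1·8.7/4.1 = 10.822.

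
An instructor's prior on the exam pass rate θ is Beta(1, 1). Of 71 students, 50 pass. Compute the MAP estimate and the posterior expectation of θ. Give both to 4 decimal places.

MAP = 0.7042; posterior mean = 0.6986

Posterior: Beta(1+50, 1+21) = Beta(51, 22).
Mode = (51−1)/(51+22−2) = 50/71 = 0.7042.
With a flat prior the MAP equals the MLE, 50/71.
Mean = 51/(51+22) = 51/73 = 0.6986.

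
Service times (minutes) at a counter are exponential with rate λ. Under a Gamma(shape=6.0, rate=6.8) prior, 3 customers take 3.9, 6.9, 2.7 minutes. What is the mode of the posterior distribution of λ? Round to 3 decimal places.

0.394

Σ times = 13.5. Posterior: Gamma(shape = 6.0+3 = 9.0, rate = 6.8+13.5 = 20.3).
Mode = (α−1)/β = 8.0/20.3 = 0.394.
Mean = α/β = 9.0/20.3 = 0.443.
This is the posterior mode — the MAP estimate.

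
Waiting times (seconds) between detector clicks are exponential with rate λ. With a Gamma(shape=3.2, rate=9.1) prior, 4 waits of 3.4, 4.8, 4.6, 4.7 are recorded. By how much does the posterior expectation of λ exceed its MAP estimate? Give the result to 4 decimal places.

0.0376

Σ times = 17.5. Posterior: Gamma(shape = 3.2+4 = 7.2, rate = 9.1+17.5 = 26.6).
Mode = (α−1)/β = 6.2/26.6 = 0.2331.
Mean = α/β = 7.2/26.6 = 0.2707.
Difference = 0.2707 − 0.2331 = 0.0376.
Right-skewed posterior ⇒ mode < mean.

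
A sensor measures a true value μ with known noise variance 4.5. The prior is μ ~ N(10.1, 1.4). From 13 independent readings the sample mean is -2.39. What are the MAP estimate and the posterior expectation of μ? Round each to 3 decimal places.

MAP estimate = 0.086, posterior expectation = 0.086

Posterior for μ is Normal. Precision-weighted mean: (1/1.4·10.1 + 13/4.5·-2.39) / (1/1.4 + 13/4.5) = 0.086.
A Normal posterior is symmetric, so mode = mean.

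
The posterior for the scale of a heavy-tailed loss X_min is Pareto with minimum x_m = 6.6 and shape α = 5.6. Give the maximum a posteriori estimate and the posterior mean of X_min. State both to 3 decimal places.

The Pareto density is strictly decreasing on [x_m, ∞), so the mode is x_m = 6.600.
Mean = α·x_m/(α−1) = 5.6·6.6/4.6 = 8.035.
The posterior is right-skewed, so the mean exceeds the mode.

MAP = 6.600; posterior mean = 8.035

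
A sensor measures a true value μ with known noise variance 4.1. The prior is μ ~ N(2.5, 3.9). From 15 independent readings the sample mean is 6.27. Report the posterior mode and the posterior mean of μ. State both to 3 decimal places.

Posterior for μ is Normal. Precision-weighted mean: (1/3.9·2.5 + 15/4.1·6.27) / (1/3.9 + 15/4.1) = 6.023.
A Normal posterior is symmetric, so mode = mean.

MAP = 6.023, posterior mean = 6.023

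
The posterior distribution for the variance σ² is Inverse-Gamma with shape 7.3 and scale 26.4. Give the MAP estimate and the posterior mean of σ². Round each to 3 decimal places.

MAP estimate = 3.181, posterior mean = 4.190

Mode = β/(α+1) = 26.4/8.3 = 3.181.
Mean = β/(α−1) = 26.4/6.3 = 4.190.
The mean is pulled above the mode by the posterior's right skew.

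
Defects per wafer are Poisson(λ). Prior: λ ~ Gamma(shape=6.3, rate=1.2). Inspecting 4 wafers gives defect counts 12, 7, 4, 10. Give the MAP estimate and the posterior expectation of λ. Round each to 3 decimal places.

Σ counts = 33. Posterior: Gamma(shape = 6.3+33 = 39.3, rate = 1.2+4 = 5.2).
Mode = (α−1)/β = 38.3/5.2 = 7.365.
Mean = α/β = 39.3/5.2 = 7.558.

MAP: 7.365. Posterior mean: 7.558.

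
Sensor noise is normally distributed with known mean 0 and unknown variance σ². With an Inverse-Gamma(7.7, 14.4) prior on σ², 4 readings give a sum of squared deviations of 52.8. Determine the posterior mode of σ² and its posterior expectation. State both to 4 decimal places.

Posterior: Inverse-Gamma(shape = 7.7+4/2 = 9.7, scale = 14.4+52.8/2 = 40.8).
Mode = β/(α+1) = 40.8/10.7 = 3.8131.
Mean = β/(α−1) = 40.8/8.7 = 4.6897.

posterior mode = 3.8131, posterior expectation = 4.6897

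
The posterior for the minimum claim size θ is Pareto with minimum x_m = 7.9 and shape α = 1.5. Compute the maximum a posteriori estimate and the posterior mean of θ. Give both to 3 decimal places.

MAP: 7.900. Posterior mean: 23.700.

The Pareto density is strictly decreasing on [x_m, ∞), so the mode is x_m = 7.900.
Mean = α·x_m/(α−1) = 1.5·7.9/0.5 = 23.700.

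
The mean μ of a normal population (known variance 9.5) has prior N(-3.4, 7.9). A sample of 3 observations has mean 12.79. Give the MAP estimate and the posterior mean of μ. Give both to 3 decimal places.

Posterior for μ is Normal. Precision-weighted mean: (1/7.9·-3.4 + 3/9.5·12.79) / (1/7.9 + 3/9.5) = 8.157.
A Normal posterior is symmetric, so mode = mean.

μ_MAP = 8.157, E[μ|data] = 8.157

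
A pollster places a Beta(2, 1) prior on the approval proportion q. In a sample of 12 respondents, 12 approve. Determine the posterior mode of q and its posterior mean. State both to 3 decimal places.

posterior mode = 1.000, posterior mean = 0.933

Posterior: Beta(2+12, 1+0) = Beta(14, 1).
Since β = 1 ≤ 1 and α > 1, the Beta density is monotone increasing on [0,1]; the mode is at 1.
Mean = 14/(14+1) = 0.933.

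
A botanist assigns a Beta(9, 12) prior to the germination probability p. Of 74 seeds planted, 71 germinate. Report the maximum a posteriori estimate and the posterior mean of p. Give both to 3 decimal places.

Posterior: Beta(9+71, 12+3) = Beta(80, 15).
Mode = (80−1)/(80+15−2) = 79/93 = 0.849.
Mean = 80/(80+15) = 80/95 = 0.842.
Mode > mean: the posterior has a left tail.

p_MAP = 0.849, E[p|data] = 0.842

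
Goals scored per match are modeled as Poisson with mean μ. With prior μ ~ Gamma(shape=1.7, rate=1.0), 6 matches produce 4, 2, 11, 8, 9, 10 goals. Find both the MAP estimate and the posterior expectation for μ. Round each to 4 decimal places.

Σ counts = 44. Posterior: Gamma(shape = 1.7+44 = 45.7, rate = 1.0+6 = 7.0).
Mode = (α−1)/β = 44.7/7.0 = 6.3857.
Mean = α/β = 45.7/7.0 = 6.5286.

MAP = 6.3857; posterior mean = 6.5286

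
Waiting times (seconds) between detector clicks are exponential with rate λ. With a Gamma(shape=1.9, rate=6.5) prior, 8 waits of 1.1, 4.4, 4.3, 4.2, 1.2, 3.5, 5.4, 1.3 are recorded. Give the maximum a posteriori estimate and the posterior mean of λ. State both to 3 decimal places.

Σ times = 25.4. Posterior: Gamma(shape = 1.9+8 = 9.9, rate = 6.5+25.4 = 31.9).
Mode = (α−1)/β = 8.9/31.9 = 0.279.
Mean = α/β = 9.9/31.9 = 0.310.

MAP = 0.279, posterior mean = 0.310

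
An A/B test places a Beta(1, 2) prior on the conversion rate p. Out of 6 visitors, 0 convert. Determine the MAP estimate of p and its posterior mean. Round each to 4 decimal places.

Posterior: Beta(1+0, 2+6) = Beta(1, 8).
Since α = 1 ≤ 1 and β > 1, the Beta density is monotone decreasing on [0,1]; the mode is at 0.
Mean = 1/(1+8) = 0.1111.

MAP = 0.0000, posterior mean = 0.1111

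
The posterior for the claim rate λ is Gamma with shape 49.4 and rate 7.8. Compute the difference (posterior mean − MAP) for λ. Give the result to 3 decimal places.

0.128

Mode = (α−1)/β = 48.4/7.8 = 6.205.
Mean = α/β = 49.4/7.8 = 6.333.
Difference = 6.333 − 6.205 = 0.128.
Mean > mode: the posterior has a right tail.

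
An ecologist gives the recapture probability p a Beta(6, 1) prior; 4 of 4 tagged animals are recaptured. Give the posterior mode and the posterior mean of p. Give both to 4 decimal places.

MAP = 1.0000, posterior mean = 0.9091

Posterior: Beta(6+4, 1+0) = Beta(10, 1).
Since β = 1 ≤ 1 and α > 1, the Beta density is monotone increasing on [0,1]; the mode is at 1.
Mean = 10/(10+1) = 0.9091.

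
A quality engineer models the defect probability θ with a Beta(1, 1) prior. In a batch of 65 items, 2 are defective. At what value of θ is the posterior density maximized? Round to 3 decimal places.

0.031

Posterior: Beta(1+2, 1+63) = Beta(3, 64).
Mode = (3−1)/(3+64−2) = 2/65 = 0.031.
With a flat prior the MAP equals the MLE, 2/65.
Mean = 3/(3+64) = 3/67 = 0.045.
This is the posterior mode — the MAP estimate.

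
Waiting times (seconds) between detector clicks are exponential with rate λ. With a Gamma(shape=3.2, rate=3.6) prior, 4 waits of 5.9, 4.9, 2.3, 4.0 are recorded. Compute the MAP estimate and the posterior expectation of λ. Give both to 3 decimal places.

λ_MAP = 0.300, E[λ|data] = 0.348

Σ times = 17.1. Posterior: Gamma(shape = 3.2+4 = 7.2, rate = 3.6+17.1 = 20.7).
Mode = (α−1)/β = 6.2/20.7 = 0.300.
Mean = α/β = 7.2/20.7 = 0.348.
The mean is pulled above the mode by the posterior's right skew.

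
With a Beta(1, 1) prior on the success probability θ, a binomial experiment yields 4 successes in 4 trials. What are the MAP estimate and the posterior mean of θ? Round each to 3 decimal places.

MAP: 1.000. Posterior mean: 0.833.

Posterior: Beta(1+4, 1+0) = Beta(5, 1).
Since β = 1 ≤ 1 and α > 1, the Beta density is monotone increasing on [0,1]; the mode is at 1.
Mean = 5/(5+1) = 0.833.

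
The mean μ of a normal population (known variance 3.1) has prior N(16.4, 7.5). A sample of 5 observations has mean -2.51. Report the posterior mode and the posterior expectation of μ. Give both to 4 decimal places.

Posterior for μ is Normal. Precision-weighted mean: (1/7.5·16.4 + 5/3.1·-2.51) / (1/7.5 + 5/3.1) = -1.0661.
A Normal posterior is symmetric, so mode = mean.

MAP = -1.0661, posterior mean = -1.0661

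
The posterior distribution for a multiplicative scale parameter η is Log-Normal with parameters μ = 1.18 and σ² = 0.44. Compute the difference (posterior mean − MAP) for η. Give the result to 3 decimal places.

1.959

Mode = exp(μ − σ²) = exp(0.74) = 2.096.
Mean = exp(μ + σ²/2) = exp(1.400) = 4.055.
Difference = 4.055 − 2.096 = 1.959.
The mean is pulled above the mode by the posterior's right skew.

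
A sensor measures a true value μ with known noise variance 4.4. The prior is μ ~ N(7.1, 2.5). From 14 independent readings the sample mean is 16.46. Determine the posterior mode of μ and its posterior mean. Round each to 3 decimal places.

posterior mode = 15.415, posterior mean = 15.415

Posterior for μ is Normal. Precision-weighted mean: (1/2.5·7.1 + 14/4.4·16.46) / (1/2.5 + 14/4.4) = 15.415.
A Normal posterior is symmetric, so mode = mean.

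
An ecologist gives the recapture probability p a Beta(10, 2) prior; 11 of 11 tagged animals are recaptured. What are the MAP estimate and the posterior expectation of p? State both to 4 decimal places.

Posterior: Beta(10+11, 2+0) = Beta(21, 2).
Mode = (21−1)/(21+2−2) = 20/21 = 0.9524.
Mean = 21/(21+2) = 21/23 = 0.9130.

MAP estimate = 0.9524, posterior expectation = 0.9130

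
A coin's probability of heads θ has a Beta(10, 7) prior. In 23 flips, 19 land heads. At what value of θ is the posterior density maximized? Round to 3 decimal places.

0.737

Posterior: Beta(10+19, 7+4) = Beta(29, 11).
Mode = (29−1)/(29+11−2) = 28/38 = 0.737.
Mean = 29/(29+11) = 29/40 = 0.725.
This is the posterior mode — the MAP estimate.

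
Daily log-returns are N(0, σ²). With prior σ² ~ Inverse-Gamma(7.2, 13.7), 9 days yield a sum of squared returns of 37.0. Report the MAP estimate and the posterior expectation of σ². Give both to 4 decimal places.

MAP = 2.5354, posterior mean = 3.0093

Posterior: Inverse-Gamma(shape = 7.2+9/2 = 11.7, scale = 13.7+37.0/2 = 32.2).
Mode = β/(α+1) = 32.2/12.7 = 2.5354.
Mean = β/(α−1) = 32.2/10.7 = 3.0093.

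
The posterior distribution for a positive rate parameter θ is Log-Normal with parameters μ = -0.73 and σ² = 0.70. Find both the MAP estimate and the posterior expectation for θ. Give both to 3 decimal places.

Mode = exp(μ − σ²) = exp(-1.43) = 0.239.
Mean = exp(μ + σ²/2) = exp(-0.380) = 0.684.
The mean is pulled above the mode by the posterior's right skew.

MAP = 0.239, posterior mean = 0.684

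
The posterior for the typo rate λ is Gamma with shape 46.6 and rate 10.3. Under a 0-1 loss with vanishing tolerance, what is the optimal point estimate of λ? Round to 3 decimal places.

4.427

Mode = (α−1)/β = 45.6/10.3 = 4.427.
Mean = α/β = 46.6/10.3 = 4.524.
This is the posterior mode — the MAP estimate.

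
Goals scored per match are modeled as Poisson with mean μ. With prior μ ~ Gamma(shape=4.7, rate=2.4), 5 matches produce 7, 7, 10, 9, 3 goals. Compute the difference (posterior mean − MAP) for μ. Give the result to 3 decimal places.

0.135

Σ counts = 36. Posterior: Gamma(shape = 4.7+36 = 40.7, rate = 2.4+5 = 7.4).
Mode = (α−1)/β = 39.7/7.4 = 5.365.
Mean = α/β = 40.7/7.4 = 5.500.
Difference = 5.500 − 5.365 = 0.135.
Right-skewed posterior ⇒ mode < mean.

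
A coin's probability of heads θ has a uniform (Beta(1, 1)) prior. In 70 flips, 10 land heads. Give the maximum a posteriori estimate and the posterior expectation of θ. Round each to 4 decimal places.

MAP = 0.1429, posterior mean = 0.1528

Posterior: Beta(1+10, 1+60) = Beta(11, 61).
Mode = (11−1)/(11+61−2) = 10/70 = 0.1429.
Mean = 11/(11+61) = 11/72 = 0.1528.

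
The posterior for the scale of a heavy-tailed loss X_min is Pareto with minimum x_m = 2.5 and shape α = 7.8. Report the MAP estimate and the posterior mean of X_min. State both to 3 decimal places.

MAP = 2.500, posterior mean = 2.868

The Pareto density is strictly decreasing on [x_m, ∞), so the mode is x_m = 2.500.
Mean = α·x_m/(α−1) = 7.8·2.5/6.8 = 2.868.
Mean > mode: the posterior has a right tail.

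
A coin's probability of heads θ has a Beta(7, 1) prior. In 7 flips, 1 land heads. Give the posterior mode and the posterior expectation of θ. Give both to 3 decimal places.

Posterior: Beta(7+1, 1+6) = Beta(8, 7).
Mode = (8−1)/(8+7−2) = 7/13 = 0.538.
Mean = 8/(8+7) = 8/15 = 0.533.
Mode > mean: the posterior has a left tail.

MAP = 0.538; posterior mean = 0.533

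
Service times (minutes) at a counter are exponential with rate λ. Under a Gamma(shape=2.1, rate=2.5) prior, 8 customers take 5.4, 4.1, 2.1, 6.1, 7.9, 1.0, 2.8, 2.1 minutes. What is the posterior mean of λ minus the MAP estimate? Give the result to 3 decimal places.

0.029

Σ times = 31.5. Posterior: Gamma(shape = 2.1+8 = 10.1, rate = 2.5+31.5 = 34.0).
Mode = (α−1)/β = 9.1/34.0 = 0.268.
Mean = α/β = 10.1/34.0 = 0.297.
Difference = 0.297 − 0.268 = 0.029.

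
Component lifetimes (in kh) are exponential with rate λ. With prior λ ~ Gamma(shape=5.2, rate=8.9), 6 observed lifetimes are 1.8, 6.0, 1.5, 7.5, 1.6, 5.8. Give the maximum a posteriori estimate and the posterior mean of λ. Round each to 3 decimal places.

maximum a posteriori estimate = 0.308, posterior mean = 0.338

Σ times = 24.2. Posterior: Gamma(shape = 5.2+6 = 11.2, rate = 8.9+24.2 = 33.1).
Mode = (α−1)/β = 10.2/33.1 = 0.308.
Mean = α/β = 11.2/33.1 = 0.338.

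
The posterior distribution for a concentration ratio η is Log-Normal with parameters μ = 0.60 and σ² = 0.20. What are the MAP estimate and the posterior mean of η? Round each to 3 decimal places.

Mode = exp(μ − σ²) = exp(0.40) = 1.492.
Mean = exp(μ + σ²/2) = exp(0.700) = 2.014.

MAP: 1.492. Posterior mean: 2.014.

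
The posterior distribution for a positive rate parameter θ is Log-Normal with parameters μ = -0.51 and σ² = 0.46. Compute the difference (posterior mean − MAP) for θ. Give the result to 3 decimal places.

Mode = exp(μ − σ²) = exp(-0.97) = 0.379.
Mean = exp(μ + σ²/2) = exp(-0.280) = 0.756.
Difference = 0.756 − 0.379 = 0.377.
The posterior is right-skewed, so the mean exceeds the mode.

0.377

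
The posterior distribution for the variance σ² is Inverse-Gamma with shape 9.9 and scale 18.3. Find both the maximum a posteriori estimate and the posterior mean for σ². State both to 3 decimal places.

Mode = β/(α+1) = 18.3/10.9 = 1.679.
Mean = β/(α−1) = 18.3/8.9 = 2.056.

MAP = 1.679; posterior mean = 2.056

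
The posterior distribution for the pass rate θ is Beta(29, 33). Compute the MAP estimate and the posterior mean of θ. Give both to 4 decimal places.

MAP = 0.4667, posterior mean = 0.4677

Mode = (29−1)/(29+33−2) = 28/60 = 0.4667.
Mean = 29/(29+33) = 29/62 = 0.4677.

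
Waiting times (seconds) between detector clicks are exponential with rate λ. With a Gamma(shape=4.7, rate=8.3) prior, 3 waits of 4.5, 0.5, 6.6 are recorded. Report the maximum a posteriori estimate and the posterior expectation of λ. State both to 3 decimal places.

maximum a posteriori estimate = 0.337, posterior expectation = 0.387

Σ times = 11.6. Posterior: Gamma(shape = 4.7+3 = 7.7, rate = 8.3+11.6 = 19.9).
Mode = (α−1)/β = 6.7/19.9 = 0.337.
Mean = α/β = 7.7/19.9 = 0.387.
Mean > mode: the posterior has a right tail.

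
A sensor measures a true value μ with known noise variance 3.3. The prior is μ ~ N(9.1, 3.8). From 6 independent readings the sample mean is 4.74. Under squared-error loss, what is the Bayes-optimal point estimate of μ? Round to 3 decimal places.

Posterior for μ is Normal. Precision-weighted mean: (1/3.8·9.1 + 6/3.3·4.74) / (1/3.8 + 6/3.3) = 5.291.
A Normal posterior is symmetric, so mode = mean.
Squared-error loss ⇒ the optimal estimator is the posterior mean.

5.291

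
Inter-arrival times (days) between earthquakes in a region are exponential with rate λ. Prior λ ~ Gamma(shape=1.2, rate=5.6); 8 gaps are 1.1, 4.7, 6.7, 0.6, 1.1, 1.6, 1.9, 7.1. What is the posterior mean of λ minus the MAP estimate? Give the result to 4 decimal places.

0.0329

Σ times = 24.8. Posterior: Gamma(shape = 1.2+8 = 9.2, rate = 5.6+24.8 = 30.4).
Mode = (α−1)/β = 8.2/30.4 = 0.2697.
Mean = α/β = 9.2/30.4 = 0.3026.
Difference = 0.3026 − 0.2697 = 0.0329.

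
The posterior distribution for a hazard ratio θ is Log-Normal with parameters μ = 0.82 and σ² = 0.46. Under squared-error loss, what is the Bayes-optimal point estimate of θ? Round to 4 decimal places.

Mode = exp(μ − σ²) = exp(0.36) = 1.4333.
Mean = exp(μ + σ²/2) = exp(1.050) = 2.8577.
Squared-error loss ⇒ the optimal estimator is the posterior mean.

2.8577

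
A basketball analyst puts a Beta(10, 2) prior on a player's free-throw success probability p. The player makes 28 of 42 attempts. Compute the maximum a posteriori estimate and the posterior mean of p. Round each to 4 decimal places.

Posterior: Beta(10+28, 2+14) = Beta(38, 16).
Mode = (38−1)/(38+16−2) = 37/52 = 0.7115.
Mean = 38/(38+16) = 38/54 = 0.7037.
Mode > mean: the posterior has a left tail.

MAP: 0.7115. Posterior mean: 0.7037.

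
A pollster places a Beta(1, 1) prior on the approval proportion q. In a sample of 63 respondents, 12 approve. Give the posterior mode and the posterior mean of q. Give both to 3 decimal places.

MAP: 0.190. Posterior mean: 0.200.

Posterior: Beta(1+12, 1+51) = Beta(13, 52).
Mode = (13−1)/(13+52−2) = 12/63 = 0.190.
With a flat prior the MAP equals the MLE, 12/63.
Mean = 13/(13+52) = 13/65 = 0.200.
Right-skewed posterior ⇒ mode < mean.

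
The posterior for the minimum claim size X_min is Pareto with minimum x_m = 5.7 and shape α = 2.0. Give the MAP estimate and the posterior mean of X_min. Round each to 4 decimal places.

The Pareto density is strictly decreasing on [x_m, ∞), so the mode is x_m = 5.7000.
Mean = α·x_m/(α−1) = 2.0·5.7/1.0 = 11.4000.

MAP = 5.7000, posterior mean = 11.4000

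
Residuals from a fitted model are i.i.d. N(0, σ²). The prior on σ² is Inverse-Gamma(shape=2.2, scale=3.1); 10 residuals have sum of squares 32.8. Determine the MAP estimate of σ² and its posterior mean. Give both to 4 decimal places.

Posterior: Inverse-Gamma(shape = 2.2+10/2 = 7.2, scale = 3.1+32.8/2 = 19.5).
Mode = β/(α+1) = 19.5/8.2 = 2.3780.
Mean = β/(α−1) = 19.5/6.2 = 3.1452.

MAP = 2.3780, posterior mean = 3.1452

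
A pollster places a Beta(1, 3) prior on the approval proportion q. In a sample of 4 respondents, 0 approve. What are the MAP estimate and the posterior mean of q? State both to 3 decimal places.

Posterior: Beta(1+0, 3+4) = Beta(1, 7).
Since α = 1 ≤ 1 and β > 1, the Beta density is monotone decreasing on [0,1]; the mode is at 0.
Mean = 1/(1+7) = 0.125.

MAP = 0.000, posterior mean = 0.125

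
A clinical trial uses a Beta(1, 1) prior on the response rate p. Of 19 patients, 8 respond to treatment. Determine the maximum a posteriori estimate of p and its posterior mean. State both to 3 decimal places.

Posterior: Beta(1+8, 1+11) = Beta(9, 12).
Mode = (9−1)/(9+12−2) = 8/19 = 0.421.
Mean = 9/(9+12) = 9/21 = 0.429.
The mean is pulled above the mode by the posterior's right skew.

MAP = 0.421; posterior mean = 0.429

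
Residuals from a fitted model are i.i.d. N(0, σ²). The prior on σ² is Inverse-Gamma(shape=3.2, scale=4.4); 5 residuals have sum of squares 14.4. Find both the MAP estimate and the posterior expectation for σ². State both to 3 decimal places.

MAP: 1.731. Posterior mean: 2.468.

Posterior: Inverse-Gamma(shape = 3.2+5/2 = 5.7, scale = 4.4+14.4/2 = 11.6).
Mode = β/(α+1) = 11.6/6.7 = 1.731.
Mean = β/(α−1) = 11.6/4.7 = 2.468.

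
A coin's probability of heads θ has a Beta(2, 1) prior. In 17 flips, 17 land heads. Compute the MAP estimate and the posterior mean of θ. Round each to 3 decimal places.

θ_MAP = 1.000, E[θ|data] = 0.950

Posterior: Beta(2+17, 1+0) = Beta(19, 1).
Since β = 1 ≤ 1 and α > 1, the Beta density is monotone increasing on [0,1]; the mode is at 1.
Mean = 19/(19+1) = 0.950.
Mode > mean: the posterior has a left tail.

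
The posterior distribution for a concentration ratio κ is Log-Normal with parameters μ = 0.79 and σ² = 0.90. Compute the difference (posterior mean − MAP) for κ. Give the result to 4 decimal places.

Mode = exp(μ − σ²) = exp(-0.11) = 0.8958.
Mean = exp(μ + σ²/2) = exp(1.240) = 3.4556.
Difference = 3.4556 − 0.8958 = 2.5598.
The mean is pulled above the mode by the posterior's right skew.

2.5598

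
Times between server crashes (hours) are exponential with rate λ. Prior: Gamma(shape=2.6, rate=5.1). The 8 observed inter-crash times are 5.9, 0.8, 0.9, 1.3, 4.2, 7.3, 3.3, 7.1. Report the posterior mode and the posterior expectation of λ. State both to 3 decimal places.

Σ times = 30.8. Posterior: Gamma(shape = 2.6+8 = 10.6, rate = 5.1+30.8 = 35.9).
Mode = (α−1)/β = 9.6/35.9 = 0.267.
Mean = α/β = 10.6/35.9 = 0.295.
Mean > mode: the posterior has a right tail.

MAP = 0.267, posterior mean = 0.295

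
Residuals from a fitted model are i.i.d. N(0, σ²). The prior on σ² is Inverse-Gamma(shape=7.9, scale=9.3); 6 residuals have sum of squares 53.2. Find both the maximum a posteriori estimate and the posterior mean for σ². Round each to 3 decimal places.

MAP: 3.017. Posterior mean: 3.626.

Posterior: Inverse-Gamma(shape = 7.9+6/2 = 10.9, scale = 9.3+53.2/2 = 35.9).
Mode = β/(α+1) = 35.9/11.9 = 3.017.
Mean = β/(α−1) = 35.9/9.9 = 3.626.
Mean > mode: the posterior has a right tail.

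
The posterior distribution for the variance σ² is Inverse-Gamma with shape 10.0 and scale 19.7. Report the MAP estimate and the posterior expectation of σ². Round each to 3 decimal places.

MAP estimate = 1.791, posterior expectation = 2.189

Mode = β/(α+1) = 19.7/11.0 = 1.791.
Mean = β/(α−1) = 19.7/9.0 = 2.189.
Right-skewed posterior ⇒ mode < mean.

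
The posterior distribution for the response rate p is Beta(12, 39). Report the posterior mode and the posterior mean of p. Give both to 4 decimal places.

Mode = (12−1)/(12+39−2) = 11/49 = 0.2245.
Mean = 12/(12+39) = 12/51 = 0.2353.
Mean > mode: the posterior has a right tail.

MAP = 0.2245, posterior mean = 0.2353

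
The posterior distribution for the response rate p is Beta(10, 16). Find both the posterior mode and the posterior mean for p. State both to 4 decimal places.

Mode = (10−1)/(10+16−2) = 9/24 = 0.3750.
Mean = 10/(10+16) = 10/26 = 0.3846.
Right-skewed posterior ⇒ mode < mean.

MAP: 0.3750. Posterior mean: 0.3846.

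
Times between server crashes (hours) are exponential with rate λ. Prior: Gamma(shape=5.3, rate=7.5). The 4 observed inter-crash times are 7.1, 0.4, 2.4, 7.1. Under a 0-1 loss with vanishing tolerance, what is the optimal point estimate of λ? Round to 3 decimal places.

Σ times = 17.0. Posterior: Gamma(shape = 5.3+4 = 9.3, rate = 7.5+17.0 = 24.5).
Mode = (α−1)/β = 8.3/24.5 = 0.339.
Mean = α/β = 9.3/24.5 = 0.380.
This is the posterior mode — the MAP estimate.

0.339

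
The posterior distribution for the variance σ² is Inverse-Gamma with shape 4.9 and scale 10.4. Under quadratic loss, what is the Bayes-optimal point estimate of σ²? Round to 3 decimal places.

2.667

Mode = β/(α+1) = 10.4/5.9 = 1.763.
Mean = β/(α−1) = 10.4/3.9 = 2.667.
Quadratic loss ⇒ the optimal estimator is the posterior mean.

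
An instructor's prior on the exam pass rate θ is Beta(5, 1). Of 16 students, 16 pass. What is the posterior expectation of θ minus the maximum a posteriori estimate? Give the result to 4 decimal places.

Posterior: Beta(5+16, 1+0) = Beta(21, 1).
Since β = 1 ≤ 1 and α > 1, the Beta density is monotone increasing on [0,1]; the mode is at 1.
Mean = 21/(21+1) = 0.9545.
Difference = 0.9545 − 1.0000 = -0.0455.

-0.0455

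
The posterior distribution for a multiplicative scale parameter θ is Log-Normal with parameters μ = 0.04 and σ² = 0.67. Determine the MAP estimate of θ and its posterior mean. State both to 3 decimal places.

Mode = exp(μ − σ²) = exp(-0.63) = 0.533.
Mean = exp(μ + σ²/2) = exp(0.375) = 1.455.

MAP: 0.533. Posterior mean: 1.455.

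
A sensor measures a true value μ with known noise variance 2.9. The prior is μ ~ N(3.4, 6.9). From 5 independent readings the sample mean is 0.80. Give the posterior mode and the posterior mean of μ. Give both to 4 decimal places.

posterior mode = 1.0016, posterior mean = 1.0016

Posterior for μ is Normal. Precision-weighted mean: (1/6.9·3.4 + 5/2.9·0.80) / (1/6.9 + 5/2.9) = 1.0016.
A Normal posterior is symmetric, so mode = mean.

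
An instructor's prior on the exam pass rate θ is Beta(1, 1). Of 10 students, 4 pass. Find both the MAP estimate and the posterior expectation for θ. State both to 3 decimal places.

MAP: 0.400. Posterior mean: 0.417.

Posterior: Beta(1+4, 1+6) = Beta(5, 7).
Mode = (5−1)/(5+7−2) = 4/10 = 0.400.
With a flat prior the MAP equals the MLE, 4/10.
Mean = 5/(5+7) = 5/12 = 0.417.
The posterior is right-skewed, so the mean exceeds the mode.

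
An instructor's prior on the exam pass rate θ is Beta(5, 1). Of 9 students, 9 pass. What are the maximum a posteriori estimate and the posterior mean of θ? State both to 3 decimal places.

Posterior: Beta(5+9, 1+0) = Beta(14, 1).
Since β = 1 ≤ 1 and α > 1, the Beta density is monotone increasing on [0,1]; the mode is at 1.
Mean = 14/(14+1) = 0.933.

MAP: 1.000. Posterior mean: 0.933.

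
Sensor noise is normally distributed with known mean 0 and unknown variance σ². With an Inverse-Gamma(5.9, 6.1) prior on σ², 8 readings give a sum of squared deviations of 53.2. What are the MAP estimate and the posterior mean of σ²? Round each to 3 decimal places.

MAP estimate = 3.000, posterior mean = 3.674

Posterior: Inverse-Gamma(shape = 5.9+8/2 = 9.9, scale = 6.1+53.2/2 = 32.7).
Mode = β/(α+1) = 32.7/10.9 = 3.000.
Mean = β/(α−1) = 32.7/8.9 = 3.674.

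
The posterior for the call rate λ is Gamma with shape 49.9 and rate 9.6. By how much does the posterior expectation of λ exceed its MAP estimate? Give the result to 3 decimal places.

0.104

Mode = (α−1)/β = 48.9/9.6 = 5.094.
Mean = α/β = 49.9/9.6 = 5.198.
Difference = 5.198 − 5.094 = 0.104.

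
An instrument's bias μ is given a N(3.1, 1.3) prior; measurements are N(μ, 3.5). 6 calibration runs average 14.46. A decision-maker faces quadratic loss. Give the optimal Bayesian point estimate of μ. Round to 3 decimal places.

Posterior for μ is Normal. Precision-weighted mean: (1/1.3·3.1 + 6/3.5·14.46) / (1/1.3 + 6/3.5) = 10.941.
A Normal posterior is symmetric, so mode = mean.
Quadratic loss ⇒ the optimal estimator is the posterior mean.

10.941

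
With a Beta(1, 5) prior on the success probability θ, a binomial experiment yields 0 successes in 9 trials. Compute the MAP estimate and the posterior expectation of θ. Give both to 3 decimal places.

MAP = 0.000, posterior mean = 0.067

Posterior: Beta(1+0, 5+9) = Beta(1, 14).
Since α = 1 ≤ 1 and β > 1, the Beta density is monotone decreasing on [0,1]; the mode is at 0.
Mean = 1/(1+14) = 0.067.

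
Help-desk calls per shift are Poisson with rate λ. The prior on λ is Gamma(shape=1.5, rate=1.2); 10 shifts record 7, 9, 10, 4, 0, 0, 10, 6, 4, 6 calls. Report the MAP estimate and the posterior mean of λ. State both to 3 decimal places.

Σ counts = 56. Posterior: Gamma(shape = 1.5+56 = 57.5, rate = 1.2+10 = 11.2).
Mode = (α−1)/β = 56.5/11.2 = 5.045.
Mean = α/β = 57.5/11.2 = 5.134.
The mean is pulled above the mode by the posterior's right skew.

MAP = 5.045; posterior mean = 5.134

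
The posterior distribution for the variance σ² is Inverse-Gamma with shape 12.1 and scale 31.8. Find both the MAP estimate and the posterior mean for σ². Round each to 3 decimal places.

Mode = β/(α+1) = 31.8/13.1 = 2.427.
Mean = β/(α−1) = 31.8/11.1 = 2.865.

σ²_MAP = 2.427, E[σ²|data] = 2.865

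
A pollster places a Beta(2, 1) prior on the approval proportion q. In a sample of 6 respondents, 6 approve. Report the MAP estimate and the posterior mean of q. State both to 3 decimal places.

Posterior: Beta(2+6, 1+0) = Beta(8, 1).
Since β = 1 ≤ 1 and α > 1, the Beta density is monotone increasing on [0,1]; the mode is at 1.
Mean = 8/(8+1) = 0.889.
Left-skewed posterior ⇒ mean < mode.

MAP = 1.000, posterior mean = 0.889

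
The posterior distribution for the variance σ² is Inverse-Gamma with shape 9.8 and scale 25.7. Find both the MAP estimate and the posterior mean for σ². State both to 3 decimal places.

Mode = β/(α+1) = 25.7/10.8 = 2.380.
Mean = β/(α−1) = 25.7/8.8 = 2.920.

MAP: 2.380. Posterior mean: 2.920.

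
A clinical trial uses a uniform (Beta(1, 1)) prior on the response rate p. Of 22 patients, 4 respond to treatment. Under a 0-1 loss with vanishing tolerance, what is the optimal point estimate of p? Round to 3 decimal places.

Posterior: Beta(1+4, 1+18) = Beta(5, 19).
Mode = (5−1)/(5+19−2) = 4/22 = 0.182.
Mean = 5/(5+19) = 5/24 = 0.208.
This is the posterior mode — the MAP estimate.

0.182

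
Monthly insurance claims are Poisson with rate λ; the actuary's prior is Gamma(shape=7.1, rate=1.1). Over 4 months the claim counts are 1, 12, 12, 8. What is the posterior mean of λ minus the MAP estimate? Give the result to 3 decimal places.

0.196

Σ counts = 33. Posterior: Gamma(shape = 7.1+33 = 40.1, rate = 1.1+4 = 5.1).
Mode = (α−1)/β = 39.1/5.1 = 7.667.
Mean = α/β = 40.1/5.1 = 7.863.
Difference = 7.863 − 7.667 = 0.196.
Mean > mode: the posterior has a right tail.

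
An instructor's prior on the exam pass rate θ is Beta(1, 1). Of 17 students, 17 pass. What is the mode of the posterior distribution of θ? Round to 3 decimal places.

1.000

Posterior: Beta(1+17, 1+0) = Beta(18, 1).
Since β = 1 ≤ 1 and α > 1, the Beta density is monotone increasing on [0,1]; the mode is at 1.
Mean = 18/(18+1) = 0.947.
This is the posterior mode — the MAP estimate.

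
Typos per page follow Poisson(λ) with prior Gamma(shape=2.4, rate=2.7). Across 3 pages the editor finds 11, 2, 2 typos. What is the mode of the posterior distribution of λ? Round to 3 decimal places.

2.877

Σ counts = 15. Posterior: Gamma(shape = 2.4+15 = 17.4, rate = 2.7+3 = 5.7).
Mode = (α−1)/β = 16.4/5.7 = 2.877.
Mean = α/β = 17.4/5.7 = 3.053.
This is the posterior mode — the MAP estimate.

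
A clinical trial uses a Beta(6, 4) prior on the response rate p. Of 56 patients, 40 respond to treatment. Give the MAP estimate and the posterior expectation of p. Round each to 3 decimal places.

Posterior: Beta(6+40, 4+16) = Beta(46, 20).
Mode = (46−1)/(46+20−2) = 45/64 = 0.703.
Mean = 46/(46+20) = 46/66 = 0.697.

MAP = 0.703; posterior mean = 0.697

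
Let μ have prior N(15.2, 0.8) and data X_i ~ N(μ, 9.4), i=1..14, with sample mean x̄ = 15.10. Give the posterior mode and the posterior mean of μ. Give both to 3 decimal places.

MAP = 15.146; posterior mean = 15.146

Posterior for μ is Normal. Precision-weighted mean: (1/0.8·15.2 + 14/9.4·15.10) / (1/0.8 + 14/9.4) = 15.146.
A Normal posterior is symmetric, so mode = mean.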